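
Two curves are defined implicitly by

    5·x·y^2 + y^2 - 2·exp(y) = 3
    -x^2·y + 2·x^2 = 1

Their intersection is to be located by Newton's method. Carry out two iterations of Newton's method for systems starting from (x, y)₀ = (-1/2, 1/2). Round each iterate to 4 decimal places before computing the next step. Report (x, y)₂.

(-0.7891, 0.7903)

At (-1/2, 1/2): F = (-6.672443, -0.6250).
Jacobian J = [[5·y^2, 10·x·y + 2·y - 2·exp(y)], [-2·x·y + 4·x, -x^2]].
At the point, J = [[1.2500, -4.797443], [-1.5000, -0.2500]] (det J = -7.508664).
Solving J·Δ = −F gives Δ = (-0.1772, -1.4370).
Then the next iterate is (x, y)₁ = (-0.6772, -0.9370).
Round to (-0.6772, -0.9370) and repeat: F = (-5.878437, 0.346908), J = [[4.389845, 3.687761], [-3.977873, -0.458600]].
Δ = (-0.1119, 1.7273), so (x, y)₂ = (-0.7891, 0.7903).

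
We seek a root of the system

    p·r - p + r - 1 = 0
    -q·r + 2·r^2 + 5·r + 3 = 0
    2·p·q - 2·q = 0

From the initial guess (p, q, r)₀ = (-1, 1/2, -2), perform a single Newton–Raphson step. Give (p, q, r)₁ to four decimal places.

(-1.0000, 0.0000, -1.7143)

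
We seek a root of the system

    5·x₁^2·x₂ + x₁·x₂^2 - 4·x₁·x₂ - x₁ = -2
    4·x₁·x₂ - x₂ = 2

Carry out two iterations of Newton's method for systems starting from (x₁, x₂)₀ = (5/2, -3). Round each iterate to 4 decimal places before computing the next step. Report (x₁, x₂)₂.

At (5/2, -3): F = (-41.7500, -29.0000).
Jacobian J = [[10·x₁·x₂ + x₂^2 - 4·x₂ - 1, 5·x₁^2 + 2·x₁·x₂ - 4·x₁], [4·x₂, 4·x₁ - 1]].
At the point, J = [[-55.0000, 6.2500], [-12.0000, 9.0000]] (det J = -420.0000).
Solving J·Δ = −F gives Δ = (-0.4631, 2.6048).
Then the next iterate is (x₁, x₂)₁ = (2.0369, -0.3952).
Round to (2.0369, -0.3952) and repeat: F = (-4.697187, -4.824732), J = [[-7.312846, 10.987242], [-1.5808, 7.1476]].
Δ = (0.5569, 0.7982), so (x₁, x₂)₂ = (2.5938, 0.4030).

(2.5938, 0.4030)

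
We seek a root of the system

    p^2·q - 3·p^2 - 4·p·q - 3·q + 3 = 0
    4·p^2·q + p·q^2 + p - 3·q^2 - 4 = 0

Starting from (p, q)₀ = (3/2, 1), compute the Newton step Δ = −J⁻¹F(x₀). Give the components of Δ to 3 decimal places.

At (3/2, 1): F = (-10.500, 5.000).
Jacobian J = [[2·p·q - 6·p - 4·q, p^2 - 4·p - 3], [8·p·q + q^2 + 1, 4·p^2 + 2·p·q - 6·q]].
At the point, J = [[-10.000, -6.750], [14.000, 6.000]] (det J = 34.500).
Solving J·Δ = −F gives Δ = (0.848, -2.812).

(0.848, -2.812)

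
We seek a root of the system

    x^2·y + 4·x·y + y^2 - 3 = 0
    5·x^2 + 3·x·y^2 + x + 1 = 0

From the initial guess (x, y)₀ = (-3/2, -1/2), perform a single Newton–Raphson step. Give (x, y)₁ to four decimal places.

At (-3/2, -1/2): F = (-0.8750, 9.6250).
Jacobian J = [[2·x·y + 4·y, x^2 + 4·x + 2·y], [10·x + 3·y^2 + 1, 6·x·y]].
At the point, J = [[-0.5000, -4.7500], [-13.2500, 4.5000]] (det J = -65.1875).
Solving J·Δ = −F gives Δ = (0.6409, -0.2517).
Then the next iterate is (x, y)₁ = (-0.8591, -0.7517).

(-0.8591, -0.7517)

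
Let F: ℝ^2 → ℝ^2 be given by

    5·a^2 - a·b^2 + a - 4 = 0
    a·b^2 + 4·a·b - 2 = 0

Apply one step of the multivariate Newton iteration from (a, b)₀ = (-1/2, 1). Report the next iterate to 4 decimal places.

At (-1/2, 1): F = (-2.7500, -4.5000).
Jacobian J = [[10·a - b^2 + 1, -2·a·b], [b^2 + 4·b, 2·a·b + 4·a]].
At the point, J = [[-5.0000, 1.0000], [5.0000, -3.0000]] (det J = 10.0000).
Solving J·Δ = −F gives Δ = (-1.2750, -3.6250).
Then the next iterate is (a, b)₁ = (-1.7750, -2.6250).

(-1.7750, -2.6250)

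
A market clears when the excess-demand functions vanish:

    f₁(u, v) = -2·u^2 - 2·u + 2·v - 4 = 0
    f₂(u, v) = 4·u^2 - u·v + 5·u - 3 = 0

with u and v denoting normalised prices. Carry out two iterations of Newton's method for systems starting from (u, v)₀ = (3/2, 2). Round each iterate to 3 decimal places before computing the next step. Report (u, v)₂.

At (3/2, 2): F = (-7.500, 10.500).
Jacobian J = [[-4·u - 2, 2], [8·u - v + 5, -u]].
At the point, J = [[-8.000, 2.000], [15.000, -1.500]] (det J = -18.000).
Solving J·Δ = −F gives Δ = (-0.542, 1.583).
Then the next iterate is (u, v)₁ = (0.958, 3.583).
Round to (0.958, 3.583) and repeat: F = (-0.58553, 2.02854), J = [[-5.832, 2.000], [9.081, -0.958]].
Δ = (-0.278, -0.518), so (u, v)₂ = (0.680, 3.065).

(0.680, 3.065)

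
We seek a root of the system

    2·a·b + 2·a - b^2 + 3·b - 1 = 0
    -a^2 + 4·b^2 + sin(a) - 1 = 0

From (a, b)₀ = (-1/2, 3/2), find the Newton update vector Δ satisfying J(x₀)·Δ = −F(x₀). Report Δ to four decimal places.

At (-1/2, 3/2): F = (-1.2500, 7.270574).
Jacobian J = [[2·b + 2, 2·a - 2·b + 3], [-2·a + cos(a), 8·b]].
At the point, J = [[5.0000, -1.0000], [1.877583, 12.0000]] (det J = 61.877583).
Solving J·Δ = −F gives Δ = (0.1249, -0.6254).

(0.1249, -0.6254)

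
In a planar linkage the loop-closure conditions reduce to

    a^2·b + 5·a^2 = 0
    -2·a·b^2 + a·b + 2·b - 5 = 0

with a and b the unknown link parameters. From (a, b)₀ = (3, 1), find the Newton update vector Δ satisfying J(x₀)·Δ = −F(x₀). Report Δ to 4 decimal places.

(-1.3333, -0.6667)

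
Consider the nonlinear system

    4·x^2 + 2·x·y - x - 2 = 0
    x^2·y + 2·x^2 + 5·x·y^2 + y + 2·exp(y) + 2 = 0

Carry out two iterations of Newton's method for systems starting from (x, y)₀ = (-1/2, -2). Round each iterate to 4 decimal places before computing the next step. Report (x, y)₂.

(-0.4259, -0.9853)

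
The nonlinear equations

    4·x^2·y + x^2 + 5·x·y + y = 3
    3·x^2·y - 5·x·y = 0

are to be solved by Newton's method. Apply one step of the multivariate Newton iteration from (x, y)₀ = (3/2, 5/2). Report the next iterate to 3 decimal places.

At (3/2, 5/2): F = (43.000, -1.875).
Jacobian J = [[8·x·y + 2·x + 5·y, 4·x^2 + 5·x + 1], [6·x·y - 5·y, 3·x^2 - 5·x]].
At the point, J = [[45.500, 17.500], [10.000, -0.750]] (det J = -209.125).
Solving J·Δ = −F gives Δ = (0.003, -2.464).
Then the next iterate is (x, y)₁ = (1.503, 0.036).

(1.503, 0.036)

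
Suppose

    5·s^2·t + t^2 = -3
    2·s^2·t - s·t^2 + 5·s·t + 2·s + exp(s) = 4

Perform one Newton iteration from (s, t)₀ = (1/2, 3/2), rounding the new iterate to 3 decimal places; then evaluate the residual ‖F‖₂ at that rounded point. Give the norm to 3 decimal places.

3.394

At (1/2, 3/2): F = (7.125, 2.02372).
Jacobian J = [[10·s·t, 5·s^2 + 2·t], [4·s·t - t^2 + 5·t + exp(s) + 2, 2·s^2 - 2·s·t + 5·s]].
At the point, J = [[7.500, 4.250], [11.89872, 1.500]] (det J = -39.31957).
Solving J·Δ = −F gives Δ = (0.053, -1.770).
Then the next iterate is (s, t)₁ = (0.553, -0.270).
Re-evaluating at (0.553, -0.270): F = (2.66006, -2.10754), so ‖F‖₂ = 3.394.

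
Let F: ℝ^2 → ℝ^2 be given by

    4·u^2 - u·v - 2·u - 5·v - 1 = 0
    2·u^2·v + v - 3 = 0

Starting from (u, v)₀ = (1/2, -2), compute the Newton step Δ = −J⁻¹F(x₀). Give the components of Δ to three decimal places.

At (1/2, -2): F = (10.000, -6.000).
Jacobian J = [[8·u - v - 2, -u - 5], [4·u·v, 2·u^2 + 1]].
At the point, J = [[4.000, -5.500], [-4.000, 1.500]] (det J = -16.000).
Solving J·Δ = −F gives Δ = (-1.125, 1.000).

(-1.125, 1.000)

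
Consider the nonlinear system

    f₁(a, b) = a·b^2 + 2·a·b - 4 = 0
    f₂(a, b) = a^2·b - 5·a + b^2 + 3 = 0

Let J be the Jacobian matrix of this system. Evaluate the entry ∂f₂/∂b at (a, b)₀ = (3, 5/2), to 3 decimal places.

14.000

∂f₂/∂b = a^2 + 2·b.
At (3, 5/2) this is 14.000.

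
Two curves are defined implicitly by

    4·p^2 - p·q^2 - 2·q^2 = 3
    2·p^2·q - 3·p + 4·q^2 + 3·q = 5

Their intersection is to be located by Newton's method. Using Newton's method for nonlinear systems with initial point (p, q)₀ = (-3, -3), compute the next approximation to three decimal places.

At (-3, -3): F = (42.000, -23.000).
Jacobian J = [[8·p - q^2, -2·p·q - 4·q], [4·p·q - 3, 2·p^2 + 8·q + 3]].
At the point, J = [[-33.000, -6.000], [33.000, -3.000]] (det J = 297.000).
Solving J·Δ = −F gives Δ = (0.889, 2.111).
Then the next iterate is (p, q)₁ = (-2.111, -0.889).

(-2.111, -0.889)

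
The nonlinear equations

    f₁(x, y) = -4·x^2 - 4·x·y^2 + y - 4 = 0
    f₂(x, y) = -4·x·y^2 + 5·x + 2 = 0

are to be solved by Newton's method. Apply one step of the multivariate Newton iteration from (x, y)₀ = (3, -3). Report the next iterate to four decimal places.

At (3, -3): F = (-151.0000, -91.0000).
Jacobian J = [[-8·x - 4·y^2, -8·x·y + 1], [-4·y^2 + 5, -8·x·y]].
At the point, J = [[-60.0000, 73.0000], [-31.0000, 72.0000]] (det J = -2057.0000).
Solving J·Δ = −F gives Δ = (-2.0559, 0.3787).
Then the next iterate is (x, y)₁ = (0.9441, -2.6213).

(0.9441, -2.6213)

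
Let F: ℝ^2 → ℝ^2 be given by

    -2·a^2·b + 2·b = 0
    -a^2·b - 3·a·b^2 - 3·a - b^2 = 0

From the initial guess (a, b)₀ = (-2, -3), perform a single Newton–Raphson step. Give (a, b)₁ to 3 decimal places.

(-1.585, -1.660)

At (-2, -3): F = (18.000, 63.000).
Jacobian J = [[-4·a·b, -2·a^2 + 2], [-2·a·b - 3·b^2 - 3, -a^2 - 6·a·b - 2·b]].
At the point, J = [[-24.000, -6.000], [-42.000, -34.000]] (det J = 564.000).
Solving J·Δ = −F gives Δ = (0.415, 1.340).
Then the next iterate is (a, b)₁ = (-1.585, -1.660).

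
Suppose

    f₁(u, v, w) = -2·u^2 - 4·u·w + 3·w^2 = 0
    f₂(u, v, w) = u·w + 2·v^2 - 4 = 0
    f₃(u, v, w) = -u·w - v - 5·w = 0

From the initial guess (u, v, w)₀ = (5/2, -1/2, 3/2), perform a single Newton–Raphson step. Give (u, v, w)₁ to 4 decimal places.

At (5/2, -1/2, 3/2): F = (-20.7500, 0.2500, -10.7500).
Jacobian J = [[-4·u - 4·w, 0, -4·u + 6·w], [w, 4·v, u], [-w, -1, -u - 5]].
At the point, J = [[-16.0000, 0.0000, -1.0000], [1.5000, -2.0000, 2.5000], [-1.5000, -1.0000, -7.5000]] (det J = -275.5000).
Solving J·Δ = −F gives Δ = (-1.2391, -1.9596, -0.9242).
Then the next iterate is (u, v, w)₁ = (1.2609, -2.4596, 0.5758).

(1.2609, -2.4596, 0.5758)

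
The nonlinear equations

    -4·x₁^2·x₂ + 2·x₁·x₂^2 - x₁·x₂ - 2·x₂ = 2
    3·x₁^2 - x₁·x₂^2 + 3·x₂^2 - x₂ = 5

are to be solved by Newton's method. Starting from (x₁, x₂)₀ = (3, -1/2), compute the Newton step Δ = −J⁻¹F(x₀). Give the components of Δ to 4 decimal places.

At (3, -1/2): F = (20.0000, 22.5000).
Jacobian J = [[-8·x₁·x₂ + 2·x₂^2 - x₂, -4·x₁^2 + 4·x₁·x₂ - x₁ - 2], [6·x₁ - x₂^2, -2·x₁·x₂ + 6·x₂ - 1]].
At the point, J = [[13.0000, -47.0000], [17.7500, -1.0000]] (det J = 821.2500).
Solving J·Δ = −F gives Δ = (-1.2633, 0.0761).

(-1.2633, 0.0761)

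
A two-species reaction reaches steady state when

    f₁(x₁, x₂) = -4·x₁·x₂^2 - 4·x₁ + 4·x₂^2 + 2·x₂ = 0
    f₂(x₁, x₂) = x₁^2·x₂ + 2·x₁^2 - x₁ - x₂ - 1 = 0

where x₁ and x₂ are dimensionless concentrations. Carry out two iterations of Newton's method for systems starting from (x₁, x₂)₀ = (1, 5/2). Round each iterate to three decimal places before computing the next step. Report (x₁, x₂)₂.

At (1, 5/2): F = (1.000, 0.000).
Jacobian J = [[-4·x₂^2 - 4, -8·x₁·x₂ + 8·x₂ + 2], [2·x₁·x₂ + 4·x₁ - 1, x₁^2 - 1]].
At the point, J = [[-29.000, 2.000], [8.000, 0.000]] (det J = -16.000).
Solving J·Δ = −F gives Δ = (0.000, -0.500).
Then the next iterate is (x₁, x₂)₁ = (1.000, 2.000).
Round to (1.000, 2.000) and repeat: F = (0.000, 0.000), J = [[-20.000, 2.000], [7.000, 0.000]].
Δ = (0.000, 0.000), so (x₁, x₂)₂ = (1.000, 2.000).

(1.000, 2.000)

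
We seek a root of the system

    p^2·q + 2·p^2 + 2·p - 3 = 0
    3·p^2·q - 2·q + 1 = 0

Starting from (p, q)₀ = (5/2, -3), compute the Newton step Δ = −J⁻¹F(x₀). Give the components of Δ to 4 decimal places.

(-1.0244, 0.1883)

At (5/2, -3): F = (-4.2500, -49.2500).
Jacobian J = [[2·p·q + 4·p + 2, p^2], [6·p·q, 3·p^2 - 2]].
At the point, J = [[-3.0000, 6.2500], [-45.0000, 16.7500]] (det J = 231.0000).
Solving J·Δ = −F gives Δ = (-1.0244, 0.1883).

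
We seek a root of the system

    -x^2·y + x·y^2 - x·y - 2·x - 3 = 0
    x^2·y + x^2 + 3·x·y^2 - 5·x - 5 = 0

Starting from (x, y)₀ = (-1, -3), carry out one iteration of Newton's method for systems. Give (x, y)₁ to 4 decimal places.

(-1.2000, -1.2000)

At (-1, -3): F = (-10.0000, -29.0000).
Jacobian J = [[-2·x·y + y^2 - y - 2, -x^2 + 2·x·y - x], [2·x·y + 2·x + 3·y^2 - 5, x^2 + 6·x·y]].
At the point, J = [[4.0000, 6.0000], [26.0000, 19.0000]] (det J = -80.0000).
Solving J·Δ = −F gives Δ = (-0.2000, 1.8000).
Then the next iterate is (x, y)₁ = (-1.2000, -1.2000).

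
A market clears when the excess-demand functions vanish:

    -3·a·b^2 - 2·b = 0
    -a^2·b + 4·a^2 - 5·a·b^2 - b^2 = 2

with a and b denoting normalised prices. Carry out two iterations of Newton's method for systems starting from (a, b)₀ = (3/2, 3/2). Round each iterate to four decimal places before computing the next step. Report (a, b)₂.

(0.3016, 0.4900)

At (3/2, 3/2): F = (-13.1250, -15.5000).
Jacobian J = [[-3·b^2, -6·a·b - 2], [-2·a·b + 8·a - 5·b^2, -a^2 - 10·a·b - 2·b]].
At the point, J = [[-6.7500, -15.5000], [-3.7500, -27.7500]] (det J = 129.1875).
Solving J·Δ = −F gives Δ = (-0.9596, -0.4289).
Then the next iterate is (a, b)₁ = (0.5404, 1.0711).
Round to (0.5404, 1.0711) and repeat: F = (-4.002130, -5.391806), J = [[-3.441766, -5.472935], [-2.570721, -8.222457]].
Δ = (-0.2388, -0.5811), so (a, b)₂ = (0.3016, 0.4900).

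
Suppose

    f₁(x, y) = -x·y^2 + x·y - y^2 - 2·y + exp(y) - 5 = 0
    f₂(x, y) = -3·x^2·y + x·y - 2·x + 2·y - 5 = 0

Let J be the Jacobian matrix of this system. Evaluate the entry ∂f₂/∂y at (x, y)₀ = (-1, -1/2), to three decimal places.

-2.000

∂f₂/∂y = -3·x^2 + x + 2.
At (-1, -1/2) this is -2.000.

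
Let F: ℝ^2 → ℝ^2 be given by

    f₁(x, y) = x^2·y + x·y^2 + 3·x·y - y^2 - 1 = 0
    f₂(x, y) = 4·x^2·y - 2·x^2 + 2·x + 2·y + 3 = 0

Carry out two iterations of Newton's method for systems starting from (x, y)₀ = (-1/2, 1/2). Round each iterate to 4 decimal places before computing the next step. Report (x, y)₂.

(1.0016, -2.9909)

At (-1/2, 1/2): F = (-2.0000, 3.0000).
Jacobian J = [[2·x·y + y^2 + 3·y, x^2 + 2·x·y + 3·x - 2·y], [8·x·y - 4·x + 2, 4·x^2 + 2]].
At the point, J = [[1.2500, -2.7500], [2.0000, 3.0000]] (det J = 9.2500).
Solving J·Δ = −F gives Δ = (-0.2432, -0.8378).
Then the next iterate is (x, y)₁ = (-0.7432, -0.3378).
Round to (-0.7432, -0.3378) and repeat: F = (-0.632338, -1.013023), J = [[-0.397185, -0.499548], [6.981224, 4.209385]].
Δ = (1.7448, -2.6531), so (x, y)₂ = (1.0016, -2.9909).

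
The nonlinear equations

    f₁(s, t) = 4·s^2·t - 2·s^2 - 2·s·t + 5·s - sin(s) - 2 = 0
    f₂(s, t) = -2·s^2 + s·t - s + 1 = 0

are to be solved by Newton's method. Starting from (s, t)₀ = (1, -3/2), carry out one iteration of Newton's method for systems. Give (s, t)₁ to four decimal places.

(0.0675, -4.0610)

At (1, -3/2): F = (-2.841471, -3.5000).
Jacobian J = [[8·s·t - 4·s - 2·t - cos(s) + 5, 4·s^2 - 2·s], [-4·s + t - 1, s]].
At the point, J = [[-8.540302, 2.0000], [-6.5000, 1.0000]] (det J = 4.459698).
Solving J·Δ = −F gives Δ = (-0.9325, -2.5610).
Then the next iterate is (s, t)₁ = (0.0675, -4.0610).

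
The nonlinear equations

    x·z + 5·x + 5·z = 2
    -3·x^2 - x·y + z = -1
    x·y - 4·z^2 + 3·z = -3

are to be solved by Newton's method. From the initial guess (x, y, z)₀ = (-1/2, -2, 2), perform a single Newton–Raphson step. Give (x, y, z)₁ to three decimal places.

At (-1/2, -2, 2): F = (4.500, 1.250, -6.000).
Jacobian J = [[z + 5, 0, x + 5], [-6·x - y, -x, 1], [y, x, -8·z + 3]].
At the point, J = [[7.000, 0.000, 4.500], [5.000, 0.500, 1.000], [-2.000, -0.500, -13.000]] (det J = -48.750).
Solving J·Δ = −F gives Δ = (-0.335, 1.805, -0.479).
Then the next iterate is (x, y, z)₁ = (-0.835, -0.195, 1.521).

(-0.835, -0.195, 1.521)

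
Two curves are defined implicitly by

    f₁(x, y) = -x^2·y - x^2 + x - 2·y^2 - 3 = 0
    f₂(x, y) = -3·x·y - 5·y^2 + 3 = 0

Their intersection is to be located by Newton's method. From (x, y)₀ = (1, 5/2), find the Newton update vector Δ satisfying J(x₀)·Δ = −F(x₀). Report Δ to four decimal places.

(-1.2953, -0.9298)

At (1, 5/2): F = (-18.0000, -35.7500).
Jacobian J = [[-2·x·y - 2·x + 1, -x^2 - 4·y], [-3·y, -3·x - 10·y]].
At the point, J = [[-6.0000, -11.0000], [-7.5000, -28.0000]] (det J = 85.5000).
Solving J·Δ = −F gives Δ = (-1.2953, -0.9298).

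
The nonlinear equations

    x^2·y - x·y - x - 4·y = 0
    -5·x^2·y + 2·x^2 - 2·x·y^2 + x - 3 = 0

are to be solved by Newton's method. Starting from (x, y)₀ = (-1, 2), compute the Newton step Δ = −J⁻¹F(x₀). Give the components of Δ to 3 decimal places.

(-5.667, 18.333)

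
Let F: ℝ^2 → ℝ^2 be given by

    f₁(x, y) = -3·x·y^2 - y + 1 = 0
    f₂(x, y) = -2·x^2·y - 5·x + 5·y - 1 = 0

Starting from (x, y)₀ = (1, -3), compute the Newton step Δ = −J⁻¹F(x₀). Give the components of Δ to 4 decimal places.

At (1, -3): F = (-23.0000, -15.0000).
Jacobian J = [[-3·y^2, -6·x·y - 1], [-4·x·y - 5, -2·x^2 + 5]].
At the point, J = [[-27.0000, 17.0000], [7.0000, 3.0000]] (det J = -200.0000).
Solving J·Δ = −F gives Δ = (0.9300, 2.8300).

(0.9300, 2.8300)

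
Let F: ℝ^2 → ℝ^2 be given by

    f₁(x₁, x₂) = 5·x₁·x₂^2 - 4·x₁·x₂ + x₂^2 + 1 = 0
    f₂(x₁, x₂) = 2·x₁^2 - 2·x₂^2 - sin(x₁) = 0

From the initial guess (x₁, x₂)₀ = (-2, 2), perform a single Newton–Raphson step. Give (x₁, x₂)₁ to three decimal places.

(-1.424, 1.568)

At (-2, 2): F = (-19.000, 0.90930).
Jacobian J = [[5·x₂^2 - 4·x₂, 10·x₁·x₂ - 4·x₁ + 2·x₂], [4·x₁ - cos(x₁), -4·x₂]].
At the point, J = [[12.000, -28.000], [-7.58385, -8.000]] (det J = -308.34789).
Solving J·Δ = −F gives Δ = (0.576, -0.432).
Then the next iterate is (x₁, x₂)₁ = (-1.424, 1.568).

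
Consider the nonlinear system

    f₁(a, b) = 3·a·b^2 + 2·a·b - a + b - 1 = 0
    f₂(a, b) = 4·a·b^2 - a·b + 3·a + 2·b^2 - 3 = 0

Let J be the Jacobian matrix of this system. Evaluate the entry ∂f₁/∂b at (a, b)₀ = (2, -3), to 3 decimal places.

-31.000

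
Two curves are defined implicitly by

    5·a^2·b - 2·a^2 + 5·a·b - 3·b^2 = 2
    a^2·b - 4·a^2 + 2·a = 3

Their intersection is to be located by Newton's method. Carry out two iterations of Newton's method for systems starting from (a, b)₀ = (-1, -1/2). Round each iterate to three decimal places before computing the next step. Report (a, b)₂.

(0.974, 0.646)

At (-1, -1/2): F = (-4.750, -9.500).
Jacobian J = [[10·a·b - 4·a + 5·b, 5·a^2 + 5·a - 6·b], [2·a·b - 8·a + 2, a^2]].
At the point, J = [[6.500, 3.000], [11.000, 1.000]] (det J = -26.500).
Solving J·Δ = −F gives Δ = (0.896, -0.358).
Then the next iterate is (a, b)₁ = (-0.104, -0.858).
Round to (-0.104, -0.858) and repeat: F = (-3.83036, -3.26054), J = [[-2.98168, 4.68208], [3.01046, 0.01082]].
Δ = (1.078, 1.504), so (a, b)₂ = (0.974, 0.646).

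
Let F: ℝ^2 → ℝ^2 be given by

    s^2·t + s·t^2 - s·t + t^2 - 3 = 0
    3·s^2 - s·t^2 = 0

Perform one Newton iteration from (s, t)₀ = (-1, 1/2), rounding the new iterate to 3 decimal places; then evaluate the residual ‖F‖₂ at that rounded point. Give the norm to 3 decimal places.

At (-1, 1/2): F = (-2.000, 3.250).
Jacobian J = [[2·s·t + t^2 - t, s^2 + 2·s·t - s + 2·t], [6·s - t^2, -2·s·t]].
At the point, J = [[-1.250, 2.000], [-6.250, 1.000]] (det J = 11.250).
Solving J·Δ = −F gives Δ = (0.756, 1.472).
Then the next iterate is (s, t)₁ = (-0.244, 1.972).
Re-evaluating at (-0.244, 1.972): F = (0.53849, 1.12747), so ‖F‖₂ = 1.249.

1.249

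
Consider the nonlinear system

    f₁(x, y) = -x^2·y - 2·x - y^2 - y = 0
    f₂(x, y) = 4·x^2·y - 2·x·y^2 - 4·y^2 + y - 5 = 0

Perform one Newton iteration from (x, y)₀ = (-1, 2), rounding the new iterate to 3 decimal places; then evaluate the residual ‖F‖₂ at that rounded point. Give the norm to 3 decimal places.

2.236

At (-1, 2): F = (-6.000, -3.000).
Jacobian J = [[-2·x·y - 2, -x^2 - 2·y - 1], [8·x·y - 2·y^2, 4·x^2 - 4·x·y - 8·y + 1]].
At the point, J = [[2.000, -6.000], [-24.000, -3.000]] (det J = -150.000).
Solving J·Δ = −F gives Δ = (0.000, -1.000).
Then the next iterate is (x, y)₁ = (-1.000, 1.000).
Re-evaluating at (-1.000, 1.000): F = (-1.000, -2.000), so ‖F‖₂ = 2.236.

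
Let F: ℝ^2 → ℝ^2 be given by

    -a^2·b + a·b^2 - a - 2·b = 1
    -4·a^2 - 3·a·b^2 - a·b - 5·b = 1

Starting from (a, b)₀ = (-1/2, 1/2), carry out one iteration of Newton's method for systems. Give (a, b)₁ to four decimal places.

At (-1/2, 1/2): F = (-1.7500, -3.8750).
Jacobian J = [[-2·a·b + b^2 - 1, -a^2 + 2·a·b - 2], [-8·a - 3·b^2 - b, -6·a·b - a - 5]].
At the point, J = [[-0.2500, -2.7500], [2.7500, -3.0000]] (det J = 8.3125).
Solving J·Δ = −F gives Δ = (0.6504, -0.6955).
Then the next iterate is (a, b)₁ = (0.1504, -0.1955).

(0.1504, -0.1955)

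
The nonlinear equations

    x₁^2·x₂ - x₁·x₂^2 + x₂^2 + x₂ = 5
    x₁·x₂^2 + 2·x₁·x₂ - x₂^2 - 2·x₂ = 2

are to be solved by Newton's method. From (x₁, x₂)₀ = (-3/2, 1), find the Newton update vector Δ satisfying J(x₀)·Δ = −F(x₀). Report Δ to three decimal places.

(-4.648, -2.344)

At (-3/2, 1): F = (0.750, -9.500).
Jacobian J = [[2·x₁·x₂ - x₂^2, x₁^2 - 2·x₁·x₂ + 2·x₂ + 1], [x₂^2 + 2·x₂, 2·x₁·x₂ + 2·x₁ - 2·x₂ - 2]].
At the point, J = [[-4.000, 8.250], [3.000, -10.000]] (det J = 15.250).
Solving J·Δ = −F gives Δ = (-4.648, -2.344).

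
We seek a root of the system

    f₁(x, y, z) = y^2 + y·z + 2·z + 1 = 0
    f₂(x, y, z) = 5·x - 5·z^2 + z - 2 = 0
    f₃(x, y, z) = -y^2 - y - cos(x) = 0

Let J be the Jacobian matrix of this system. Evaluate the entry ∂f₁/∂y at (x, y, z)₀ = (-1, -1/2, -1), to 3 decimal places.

-2.000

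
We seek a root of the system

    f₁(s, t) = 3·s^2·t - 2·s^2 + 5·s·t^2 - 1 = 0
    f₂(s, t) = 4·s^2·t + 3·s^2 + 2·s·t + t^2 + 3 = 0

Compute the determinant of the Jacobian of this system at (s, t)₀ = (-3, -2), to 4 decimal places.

-494.0000

J = [[6·s·t - 4·s + 5·t^2, 3·s^2 + 10·s·t], [8·s·t + 6·s + 2·t, 4·s^2 + 2·s + 2·t]].
At the point, J = [[68.0000, 87.0000], [26.0000, 26.0000]].
det J = -494.0000.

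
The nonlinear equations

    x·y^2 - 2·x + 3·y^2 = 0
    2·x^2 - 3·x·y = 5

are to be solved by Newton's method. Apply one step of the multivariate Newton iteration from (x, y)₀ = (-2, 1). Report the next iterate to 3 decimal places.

At (-2, 1): F = (5.000, 9.000).
Jacobian J = [[y^2 - 2, 2·x·y + 6·y], [4·x - 3·y, -3·x]].
At the point, J = [[-1.000, 2.000], [-11.000, 6.000]] (det J = 16.000).
Solving J·Δ = −F gives Δ = (-0.750, -2.875).
Then the next iterate is (x, y)₁ = (-2.750, -1.875).

(-2.750, -1.875)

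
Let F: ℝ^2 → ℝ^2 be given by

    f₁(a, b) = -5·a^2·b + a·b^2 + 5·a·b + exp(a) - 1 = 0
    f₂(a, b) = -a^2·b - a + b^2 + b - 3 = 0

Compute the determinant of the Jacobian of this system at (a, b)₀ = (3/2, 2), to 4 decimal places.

-15.9254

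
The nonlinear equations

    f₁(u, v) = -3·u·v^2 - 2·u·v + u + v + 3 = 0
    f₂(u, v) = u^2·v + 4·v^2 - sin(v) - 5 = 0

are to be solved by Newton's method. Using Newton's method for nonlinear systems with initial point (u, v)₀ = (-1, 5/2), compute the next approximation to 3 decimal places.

At (-1, 5/2): F = (28.250, 21.90153).
Jacobian J = [[-3·v^2 - 2·v + 1, -6·u·v - 2·u + 1], [2·u·v, u^2 + 8·v - cos(v)]].
At the point, J = [[-22.750, 18.000], [-5.000, 21.80114]] (det J = -405.97602).
Solving J·Δ = −F gives Δ = (0.546, -0.879).
Then the next iterate is (u, v)₁ = (-0.454, 1.621).

(-0.454, 1.621)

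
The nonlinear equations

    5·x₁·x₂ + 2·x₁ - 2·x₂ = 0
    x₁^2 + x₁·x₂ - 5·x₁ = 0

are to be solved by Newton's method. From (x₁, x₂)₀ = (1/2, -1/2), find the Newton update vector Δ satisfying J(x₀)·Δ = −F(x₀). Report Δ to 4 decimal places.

(-0.8125, -2.3125)

At (1/2, -1/2): F = (0.7500, -2.5000).
Jacobian J = [[5·x₂ + 2, 5·x₁ - 2], [2·x₁ + x₂ - 5, x₁]].
At the point, J = [[-0.5000, 0.5000], [-4.5000, 0.5000]] (det J = 2.0000).
Solving J·Δ = −F gives Δ = (-0.8125, -2.3125).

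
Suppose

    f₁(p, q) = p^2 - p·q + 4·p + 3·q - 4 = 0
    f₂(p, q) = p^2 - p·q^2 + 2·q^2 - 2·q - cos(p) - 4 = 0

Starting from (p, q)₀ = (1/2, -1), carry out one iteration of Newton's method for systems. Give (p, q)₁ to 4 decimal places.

At (1/2, -1): F = (-4.2500, -1.127583).
Jacobian J = [[2·p - q + 4, -p + 3], [2·p - q^2 + sin(p), -2·p·q + 4·q - 2]].
At the point, J = [[6.0000, 2.5000], [0.479426, -5.0000]] (det J = -31.198564).
Solving J·Δ = −F gives Δ = (0.7715, -0.1515).
Then the next iterate is (p, q)₁ = (1.2715, -1.1515).

(1.2715, -1.1515)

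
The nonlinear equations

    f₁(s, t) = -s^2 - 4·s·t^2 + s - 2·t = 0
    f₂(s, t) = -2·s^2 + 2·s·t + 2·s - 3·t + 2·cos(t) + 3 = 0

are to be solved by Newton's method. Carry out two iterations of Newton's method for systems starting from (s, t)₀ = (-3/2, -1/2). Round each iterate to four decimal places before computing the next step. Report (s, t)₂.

(-1.6646, -0.6822)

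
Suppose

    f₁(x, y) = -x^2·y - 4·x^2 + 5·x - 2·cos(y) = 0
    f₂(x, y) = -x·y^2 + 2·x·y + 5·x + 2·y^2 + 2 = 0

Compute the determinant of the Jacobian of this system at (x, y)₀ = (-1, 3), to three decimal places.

305.436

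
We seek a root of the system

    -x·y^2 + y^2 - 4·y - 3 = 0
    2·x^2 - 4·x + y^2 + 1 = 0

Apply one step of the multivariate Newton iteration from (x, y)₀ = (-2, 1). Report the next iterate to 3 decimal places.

At (-2, 1): F = (-4.000, 18.000).
Jacobian J = [[-y^2, -2·x·y + 2·y - 4], [4·x - 4, 2·y]].
At the point, J = [[-1.000, 2.000], [-12.000, 2.000]] (det J = 22.000).
Solving J·Δ = −F gives Δ = (2.000, 3.000).
Then the next iterate is (x, y)₁ = (0.000, 4.000).

(0.000, 4.000)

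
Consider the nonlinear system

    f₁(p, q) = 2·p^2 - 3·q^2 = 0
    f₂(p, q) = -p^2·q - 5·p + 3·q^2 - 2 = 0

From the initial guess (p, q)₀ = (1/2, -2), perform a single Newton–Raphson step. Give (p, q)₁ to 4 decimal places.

(-3.4022, -0.3913)

At (1/2, -2): F = (-11.5000, 8.0000).
Jacobian J = [[4·p, -6·q], [-2·p·q - 5, -p^2 + 6·q]].
At the point, J = [[2.0000, 12.0000], [-3.0000, -12.2500]] (det J = 11.5000).
Solving J·Δ = −F gives Δ = (-3.9022, 1.6087).
Then the next iterate is (p, q)₁ = (-3.4022, -0.3913).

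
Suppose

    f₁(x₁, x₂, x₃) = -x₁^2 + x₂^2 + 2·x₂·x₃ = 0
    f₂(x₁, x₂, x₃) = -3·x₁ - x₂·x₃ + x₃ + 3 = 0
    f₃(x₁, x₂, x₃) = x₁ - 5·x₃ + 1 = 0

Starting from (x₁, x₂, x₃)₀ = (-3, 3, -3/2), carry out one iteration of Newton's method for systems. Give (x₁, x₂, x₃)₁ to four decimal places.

At (-3, 3, -3/2): F = (-9.0000, 15.0000, 5.5000).
Jacobian J = [[-2·x₁, 2·x₂ + 2·x₃, 2·x₂], [-3, -x₃, -x₂ + 1], [1, 0, -5]].
At the point, J = [[6.0000, 3.0000, 6.0000], [-3.0000, 1.5000, -2.0000], [1.0000, 0.0000, -5.0000]] (det J = -105.0000).
Solving J·Δ = −F gives Δ = (2.0000, -4.0000, 1.5000).
Then the next iterate is (x₁, x₂, x₃)₁ = (-1.0000, -1.0000, 0.0000).

(-1.0000, -1.0000, 0.0000)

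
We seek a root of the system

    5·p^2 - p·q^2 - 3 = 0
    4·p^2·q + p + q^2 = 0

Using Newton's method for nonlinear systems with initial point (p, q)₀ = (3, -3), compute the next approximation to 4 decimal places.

(1.8585, -2.5016)

At (3, -3): F = (15.0000, -96.0000).
Jacobian J = [[10·p - q^2, -2·p·q], [8·p·q + 1, 4·p^2 + 2·q]].
At the point, J = [[21.0000, 18.0000], [-71.0000, 30.0000]] (det J = 1908.0000).
Solving J·Δ = −F gives Δ = (-1.1415, 0.4984).
Then the next iterate is (p, q)₁ = (1.8585, -2.5016).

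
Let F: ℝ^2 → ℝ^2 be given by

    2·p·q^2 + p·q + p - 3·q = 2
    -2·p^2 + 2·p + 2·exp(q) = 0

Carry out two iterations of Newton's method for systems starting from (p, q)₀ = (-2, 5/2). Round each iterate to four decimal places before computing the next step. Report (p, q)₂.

At (-2, 5/2): F = (-41.5000, 12.364988).
Jacobian J = [[2·q^2 + q + 1, 4·p·q + p - 3], [-4·p + 2, 2·exp(q)]].
At the point, J = [[16.0000, -25.0000], [10.0000, 24.364988]] (det J = 639.839807).
Solving J·Δ = −F gives Δ = (1.0972, -0.9578).
Then the next iterate is (p, q)₁ = (-0.9028, 1.5422).
Round to (-0.9028, 1.5422) and repeat: F = (-13.216103, 5.914032), J = [[7.298962, -9.471993], [5.6112, 9.349727]].
Δ = (0.5565, -0.9665), so (p, q)₂ = (-0.3463, 0.5757).

(-0.3463, 0.5757)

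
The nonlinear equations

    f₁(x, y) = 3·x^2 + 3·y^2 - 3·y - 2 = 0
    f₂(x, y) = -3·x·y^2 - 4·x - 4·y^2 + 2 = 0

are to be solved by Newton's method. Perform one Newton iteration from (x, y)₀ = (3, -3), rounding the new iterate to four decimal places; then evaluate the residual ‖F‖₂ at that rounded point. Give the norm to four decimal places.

36.4757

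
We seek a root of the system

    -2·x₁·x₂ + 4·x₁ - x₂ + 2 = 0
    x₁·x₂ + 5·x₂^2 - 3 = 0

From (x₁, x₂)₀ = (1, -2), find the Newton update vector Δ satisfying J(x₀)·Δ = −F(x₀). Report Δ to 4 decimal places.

(-1.1582, 0.9114)

At (1, -2): F = (12.0000, 15.0000).
Jacobian J = [[-2·x₂ + 4, -2·x₁ - 1], [x₂, x₁ + 10·x₂]].
At the point, J = [[8.0000, -3.0000], [-2.0000, -19.0000]] (det J = -158.0000).
Solving J·Δ = −F gives Δ = (-1.1582, 0.9114).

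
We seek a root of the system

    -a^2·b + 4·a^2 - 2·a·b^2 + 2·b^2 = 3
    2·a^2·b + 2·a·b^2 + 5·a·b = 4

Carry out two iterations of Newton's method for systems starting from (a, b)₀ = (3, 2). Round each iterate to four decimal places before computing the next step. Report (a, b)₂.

At (3, 2): F = (-1.0000, 86.0000).
Jacobian J = [[-2·a·b + 8·a - 2·b^2, -a^2 - 4·a·b + 4·b], [4·a·b + 2·b^2 + 5·b, 2·a^2 + 4·a·b + 5·a]].
At the point, J = [[4.0000, -25.0000], [42.0000, 57.0000]] (det J = 1278.0000).
Solving J·Δ = −F gives Δ = (-1.6377, -0.3020).
Then the next iterate is (a, b)₁ = (1.3623, 1.6980).
Round to (1.3623, 1.6980) and repeat: F = (-0.816977, 21.724010), J = [[0.505621, -4.316603], [23.509150, 19.775964]].
Δ = (-0.6963, -0.2708), so (a, b)₂ = (0.6660, 1.4272).

(0.6660, 1.4272)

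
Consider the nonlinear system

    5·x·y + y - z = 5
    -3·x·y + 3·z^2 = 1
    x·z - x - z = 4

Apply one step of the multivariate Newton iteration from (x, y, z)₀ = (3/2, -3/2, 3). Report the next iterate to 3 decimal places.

At (3/2, -3/2, 3): F = (-20.750, 32.750, -4.000).
Jacobian J = [[5·y, 5·x + 1, -1], [-3·y, -3·x, 6·z], [z - 1, 0, x - 1]].
At the point, J = [[-7.500, 8.500, -1.000], [4.500, -4.500, 18.000], [2.000, 0.000, 0.500]] (det J = 294.750).
Solving J·Δ = −F gives Δ = (2.329, 4.341, -1.316).
Then the next iterate is (x, y, z)₁ = (3.829, 2.841, 1.684).

(3.829, 2.841, 1.684)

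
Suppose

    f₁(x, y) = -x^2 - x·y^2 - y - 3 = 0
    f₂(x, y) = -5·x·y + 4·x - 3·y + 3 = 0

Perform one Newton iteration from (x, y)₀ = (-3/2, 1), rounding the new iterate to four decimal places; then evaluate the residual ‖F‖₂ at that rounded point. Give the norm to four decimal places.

5.9028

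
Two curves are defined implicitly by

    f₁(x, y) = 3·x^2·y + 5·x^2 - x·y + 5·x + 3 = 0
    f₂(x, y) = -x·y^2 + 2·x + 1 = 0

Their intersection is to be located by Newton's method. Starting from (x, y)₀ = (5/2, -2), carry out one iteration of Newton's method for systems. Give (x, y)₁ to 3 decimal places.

At (5/2, -2): F = (14.250, -4.000).
Jacobian J = [[6·x·y + 10·x - y + 5, 3·x^2 - x], [-y^2 + 2, -2·x·y]].
At the point, J = [[2.000, 16.250], [-2.000, 10.000]] (det J = 52.500).
Solving J·Δ = −F gives Δ = (-3.952, -0.390).
Then the next iterate is (x, y)₁ = (-1.452, -2.390).

(-1.452, -2.390)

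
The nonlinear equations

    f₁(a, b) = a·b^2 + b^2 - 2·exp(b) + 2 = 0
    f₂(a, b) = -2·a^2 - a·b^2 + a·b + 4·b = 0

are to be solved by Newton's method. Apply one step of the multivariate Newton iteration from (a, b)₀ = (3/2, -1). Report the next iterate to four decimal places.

At (3/2, -1): F = (3.764241, -11.5000).
Jacobian J = [[b^2, 2·a·b + 2·b - 2·exp(b)], [-4·a - b^2 + b, -2·a·b + a + 4]].
At the point, J = [[1.0000, -5.735759], [-8.0000, 8.5000]] (det J = -37.386071).
Solving J·Δ = −F gives Δ = (-0.9085, 0.4979).
Then the next iterate is (a, b)₁ = (0.5915, -0.5021).

(0.5915, -0.5021)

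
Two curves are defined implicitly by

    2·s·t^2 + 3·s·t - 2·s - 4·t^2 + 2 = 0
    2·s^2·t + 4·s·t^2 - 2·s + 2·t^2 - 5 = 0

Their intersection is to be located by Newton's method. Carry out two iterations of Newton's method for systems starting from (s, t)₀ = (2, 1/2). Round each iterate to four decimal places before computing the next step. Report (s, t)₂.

At (2, 1/2): F = (1.0000, -2.5000).
Jacobian J = [[2·t^2 + 3·t - 2, 4·s·t + 3·s - 8·t], [4·s·t + 4·t^2 - 2, 2·s^2 + 8·s·t + 4·t]].
At the point, J = [[0.0000, 6.0000], [3.0000, 18.0000]] (det J = -18.0000).
Solving J·Δ = −F gives Δ = (1.8333, -0.1667).
Then the next iterate is (s, t)₁ = (3.8333, 0.3333).
Round to (3.8333, 0.3333) and repeat: F = (-1.426365, -0.945928), J = [[-0.777922, 13.944056], [3.554911, 40.942689]].
Δ = (-0.5553, 0.0713), so (s, t)₂ = (3.2780, 0.4046).

(3.2780, 0.4046)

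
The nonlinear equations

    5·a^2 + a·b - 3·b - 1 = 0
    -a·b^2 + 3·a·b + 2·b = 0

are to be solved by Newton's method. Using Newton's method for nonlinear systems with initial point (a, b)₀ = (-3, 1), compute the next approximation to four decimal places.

At (-3, 1): F = (38.0000, -4.0000).
Jacobian J = [[10·a + b, a - 3], [-b^2 + 3·b, -2·a·b + 3·a + 2]].
At the point, J = [[-29.0000, -6.0000], [2.0000, -1.0000]] (det J = 41.0000).
Solving J·Δ = −F gives Δ = (1.5122, -0.9756).
Then the next iterate is (a, b)₁ = (-1.4878, 0.0244).

(-1.4878, 0.0244)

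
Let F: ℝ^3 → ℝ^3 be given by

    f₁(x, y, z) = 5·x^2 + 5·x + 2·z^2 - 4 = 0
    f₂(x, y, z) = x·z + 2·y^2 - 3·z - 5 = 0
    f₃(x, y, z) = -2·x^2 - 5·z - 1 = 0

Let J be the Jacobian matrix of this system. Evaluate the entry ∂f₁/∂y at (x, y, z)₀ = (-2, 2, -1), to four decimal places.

∂f₁/∂y = 0.
At (-2, 2, -1) this is 0.0000.

0.0000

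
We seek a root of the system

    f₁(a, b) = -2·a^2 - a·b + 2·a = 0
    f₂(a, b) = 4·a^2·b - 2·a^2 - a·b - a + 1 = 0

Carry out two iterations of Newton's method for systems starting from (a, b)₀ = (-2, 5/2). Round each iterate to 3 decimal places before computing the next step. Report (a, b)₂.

(-0.444, 1.917)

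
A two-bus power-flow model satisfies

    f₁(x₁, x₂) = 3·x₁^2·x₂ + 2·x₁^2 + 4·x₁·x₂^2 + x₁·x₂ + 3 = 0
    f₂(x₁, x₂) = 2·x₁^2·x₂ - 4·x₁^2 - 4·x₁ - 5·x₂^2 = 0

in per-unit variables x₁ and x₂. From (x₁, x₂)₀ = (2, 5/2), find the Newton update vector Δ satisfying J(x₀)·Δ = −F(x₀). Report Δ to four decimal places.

(0.2438, -2.0735)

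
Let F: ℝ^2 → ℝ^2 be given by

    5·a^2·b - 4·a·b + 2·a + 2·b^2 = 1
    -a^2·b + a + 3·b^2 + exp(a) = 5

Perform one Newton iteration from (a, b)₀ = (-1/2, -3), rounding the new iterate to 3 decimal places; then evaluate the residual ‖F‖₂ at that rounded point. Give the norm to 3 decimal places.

4.988

At (-1/2, -3): F = (6.250, 22.85653).
Jacobian J = [[10·a·b - 4·b + 2, 5·a^2 - 4·a + 4·b], [-2·a·b + exp(a) + 1, -a^2 + 6·b]].
At the point, J = [[29.000, -8.750], [-1.39347, -18.250]] (det J = -541.44286).
Solving J·Δ = −F gives Δ = (0.159, 1.240).
Then the next iterate is (a, b)₁ = (-0.341, -1.760).
Re-evaluating at (-0.341, -1.760): F = (1.08929, 4.86751), so ‖F‖₂ = 4.988.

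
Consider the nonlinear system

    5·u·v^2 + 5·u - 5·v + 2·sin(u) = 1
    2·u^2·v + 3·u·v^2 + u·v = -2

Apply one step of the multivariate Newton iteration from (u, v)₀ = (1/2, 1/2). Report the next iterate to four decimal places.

At (1/2, 1/2): F = (0.583851, 2.8750).
Jacobian J = [[5·v^2 + 2·cos(u) + 5, 10·u·v - 5], [4·u·v + 3·v^2 + v, 2·u^2 + 6·u·v + u]].
At the point, J = [[8.005165, -2.5000], [2.2500, 2.5000]] (det J = 25.637913).
Solving J·Δ = −F gives Δ = (-0.3373, -0.8464).
Then the next iterate is (u, v)₁ = (0.1627, -0.3464).

(0.1627, -0.3464)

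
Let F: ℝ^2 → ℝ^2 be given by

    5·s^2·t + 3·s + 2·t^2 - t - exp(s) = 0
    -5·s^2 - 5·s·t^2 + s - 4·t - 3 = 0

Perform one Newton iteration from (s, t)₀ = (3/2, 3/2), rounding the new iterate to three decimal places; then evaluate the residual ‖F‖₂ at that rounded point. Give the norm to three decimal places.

18.267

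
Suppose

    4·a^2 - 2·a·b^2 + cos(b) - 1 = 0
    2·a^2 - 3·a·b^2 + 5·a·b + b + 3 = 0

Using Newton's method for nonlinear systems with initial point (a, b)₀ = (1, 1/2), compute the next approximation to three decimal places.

(0.235, -0.451)

At (1, 1/2): F = (3.37758, 7.250).
Jacobian J = [[8·a - 2·b^2, -4·a·b - sin(b)], [4·a - 3·b^2 + 5·b, -6·a·b + 5·a + 1]].
At the point, J = [[7.500, -2.47943], [5.750, 3.000]] (det J = 36.75670).
Solving J·Δ = −F gives Δ = (-0.765, -0.951).
Then the next iterate is (a, b)₁ = (0.235, -0.451).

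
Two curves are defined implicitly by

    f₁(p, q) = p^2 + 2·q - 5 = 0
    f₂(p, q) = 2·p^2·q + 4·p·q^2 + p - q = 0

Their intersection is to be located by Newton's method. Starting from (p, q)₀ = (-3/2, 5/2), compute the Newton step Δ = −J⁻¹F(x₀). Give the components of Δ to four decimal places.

(-0.0152, -1.1478)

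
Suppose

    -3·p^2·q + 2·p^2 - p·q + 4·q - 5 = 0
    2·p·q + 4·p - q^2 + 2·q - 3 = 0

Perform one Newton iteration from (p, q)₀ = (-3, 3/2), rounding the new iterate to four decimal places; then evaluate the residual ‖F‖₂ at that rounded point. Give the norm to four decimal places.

337.1648

At (-3, 3/2): F = (-17.0000, -23.2500).
Jacobian J = [[-6·p·q + 4·p - q, -3·p^2 - p + 4], [2·q + 4, 2·p - 2·q + 2]].
At the point, J = [[13.5000, -20.0000], [7.0000, -7.0000]] (det J = 45.5000).
Solving J·Δ = −F gives Δ = (7.6044, 4.2830).
Then the next iterate is (p, q)₁ = (4.6044, 5.7830).
Re-evaluating at (4.6044, 5.7830): F = (-333.901710, 46.795001), so ‖F‖₂ = 337.1648.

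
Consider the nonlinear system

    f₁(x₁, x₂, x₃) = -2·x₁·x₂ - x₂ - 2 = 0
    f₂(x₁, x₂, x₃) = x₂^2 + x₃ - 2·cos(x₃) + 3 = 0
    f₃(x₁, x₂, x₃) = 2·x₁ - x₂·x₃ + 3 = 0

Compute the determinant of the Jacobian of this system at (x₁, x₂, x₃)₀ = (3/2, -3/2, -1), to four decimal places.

-5.9876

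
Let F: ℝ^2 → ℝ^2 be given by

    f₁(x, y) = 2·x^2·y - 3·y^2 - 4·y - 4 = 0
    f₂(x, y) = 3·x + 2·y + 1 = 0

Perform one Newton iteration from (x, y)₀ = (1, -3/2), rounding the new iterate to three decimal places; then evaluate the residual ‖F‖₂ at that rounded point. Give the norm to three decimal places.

At (1, -3/2): F = (-7.750, 1.000).
Jacobian J = [[4·x·y, 2·x^2 - 6·y - 4], [3, 2]].
At the point, J = [[-6.000, 7.000], [3.000, 2.000]] (det J = -33.000).
Solving J·Δ = −F gives Δ = (-0.682, 0.523).
Then the next iterate is (x, y)₁ = (0.318, -0.977).
Re-evaluating at (0.318, -0.977): F = (-3.15318, 0.000), so ‖F‖₂ = 3.153.

3.153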